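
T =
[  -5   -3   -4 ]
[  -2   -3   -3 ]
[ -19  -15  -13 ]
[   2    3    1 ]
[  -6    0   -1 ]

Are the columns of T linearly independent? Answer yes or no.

yes

Row reduce T to echelon form.
R2 ← R2 − (2/5)·R1: [0, -9/5, -7/5]
R3 ← R3 − (19/5)·R1: [0, -18/5, 11/5]
R4 ← R4 + (2/5)·R1: [0, 9/5, -3/5]
R5 ← R5 − (6/5)·R1: [0, 18/5, 19/5]
R3 ← R3 − (2)·R2: [0, 0, 5]
R4 ← R4 + R2: [0, 0, -2]
R5 ← R5 + (2)·R2: [0, 0, 1]
R4 ← R4 + (2/5)·R3: [0, 0, 0]
R5 ← R5 − (1/5)·R3: [0, 0, 0]
3 pivots among 3 columns.
Every column is a pivot column, so the columns are linearly independent.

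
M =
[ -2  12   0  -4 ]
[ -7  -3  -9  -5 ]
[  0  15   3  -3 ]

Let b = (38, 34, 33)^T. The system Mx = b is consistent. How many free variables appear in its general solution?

Row reduce the augmented matrix [M | b].
R2 ← R2 − (7/2)·R1: [0, -45, -9, 9, -99]
R3 ← R3 + (1/3)·R2: [0, 0, 0, 0, 0]
The echelon form has 2 nonzero rows, and every pivot lies in the first 4 columns, so rank(M) = rank([M|b]) = 2.
The system is consistent.
Free variables = (unknowns) − (rank) = 4 − 2 = 2.

2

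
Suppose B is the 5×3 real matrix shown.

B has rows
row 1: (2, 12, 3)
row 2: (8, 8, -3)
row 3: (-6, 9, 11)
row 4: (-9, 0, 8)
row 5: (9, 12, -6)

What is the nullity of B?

0

Row reduce to echelon form.
R2 ← R2 − (4)·R1: [0, -40, -15]
R3 ← R3 + (3)·R1: [0, 45, 20]
R4 ← R4 + (9/2)·R1: [0, 54, 43/2]
R5 ← R5 − (9/2)·R1: [0, -42, -39/2]
R3 ← R3 + (9/8)·R2: [0, 0, 25/8]
R4 ← R4 + (27/20)·R2: [0, 0, 5/4]
R5 ← R5 − (21/20)·R2: [0, 0, -15/4]
R4 ← R4 − (2/5)·R3: [0, 0, 0]
R5 ← R5 + (6/5)·R3: [0, 0, 0]
3 nonzero rows, so rank(B) = 3.
B has 3 columns; by rank–nullity, nullity = 3 − 3 = 0.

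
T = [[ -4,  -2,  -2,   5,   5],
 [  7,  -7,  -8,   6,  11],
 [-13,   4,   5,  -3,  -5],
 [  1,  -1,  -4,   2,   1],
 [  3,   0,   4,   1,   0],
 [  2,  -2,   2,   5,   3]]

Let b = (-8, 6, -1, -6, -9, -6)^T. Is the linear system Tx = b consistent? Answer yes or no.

Row reduce the augmented matrix [T | b].
R2 ← R2 + (7/4)·R1: [0, -21/2, -23/2, 59/4, 79/4, -8]
R3 ← R3 − (13/4)·R1: [0, 21/2, 23/2, -77/4, -85/4, 25]
R4 ← R4 + (1/4)·R1: [0, -3/2, -9/2, 13/4, 9/4, -8]
R5 ← R5 + (3/4)·R1: [0, -3/2, 5/2, 19/4, 15/4, -15]
R6 ← R6 + (1/2)·R1: [0, -3, 1, 15/2, 11/2, -10]
R3 ← R3 + R2: [0, 0, 0, -9/2, -3/2, 17]
R4 ← R4 − (1/7)·R2: [0, 0, -20/7, 8/7, -4/7, -48/7]
R5 ← R5 − (1/7)·R2: [0, 0, 29/7, 37/14, 13/14, -97/7]
R6 ← R6 − (2/7)·R2: [0, 0, 30/7, 23/7, -1/7, -54/7]
Swap R3 ↔ R4
R5 ← R5 + (29/20)·R3: [0, 0, 0, 43/10, 1/10, -119/5]
R6 ← R6 + (3/2)·R3: [0, 0, 0, 5, -1, -18]
R5 ← R5 + (43/45)·R4: [0, 0, 0, 0, -4/3, -68/9]
R6 ← R6 + (10/9)·R4: [0, 0, 0, 0, -8/3, 8/9]
R6 ← R6 − (2)·R5: [0, 0, 0, 0, 0, 16]
The echelon form has 6 nonzero rows; the last pivot sits in the augmented column, so rank(T) = 5 but rank([T|b]) = 6.
Since the ranks differ, the system is inconsistent.

no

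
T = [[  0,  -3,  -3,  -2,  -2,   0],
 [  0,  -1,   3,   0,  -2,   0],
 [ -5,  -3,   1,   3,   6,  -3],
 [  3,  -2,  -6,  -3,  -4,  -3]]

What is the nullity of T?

2

Row reduce to echelon form.
Swap R1 ↔ R3
R4 ← R4 + (3/5)·R1: [0, -19/5, -27/5, -6/5, -2/5, -24/5]
R3 ← R3 − (3)·R2: [0, 0, -12, -2, 4, 0]
R4 ← R4 − (19/5)·R2: [0, 0, -84/5, -6/5, 36/5, -24/5]
R4 ← R4 − (7/5)·R3: [0, 0, 0, 8/5, 8/5, -24/5]
4 nonzero rows, so rank(T) = 4.
T has 6 columns; by rank–nullity, nullity = 6 − 4 = 2.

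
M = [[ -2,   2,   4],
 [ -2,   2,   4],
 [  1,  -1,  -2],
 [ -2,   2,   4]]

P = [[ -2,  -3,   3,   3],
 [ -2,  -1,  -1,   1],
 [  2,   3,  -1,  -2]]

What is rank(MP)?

1

First compute MP:
[[  8,  16, -12, -12],
 [  8,  16, -12, -12],
 [ -4,  -8,   6,   6],
 [  8,  16, -12, -12]]
Now row reduce the product.
R2 ← R2 − R1: [0, 0, 0, 0]
R3 ← R3 + (1/2)·R1: [0, 0, 0, 0]
R4 ← R4 − R1: [0, 0, 0, 0]
1 nonzero row, so rank(MP) = 1.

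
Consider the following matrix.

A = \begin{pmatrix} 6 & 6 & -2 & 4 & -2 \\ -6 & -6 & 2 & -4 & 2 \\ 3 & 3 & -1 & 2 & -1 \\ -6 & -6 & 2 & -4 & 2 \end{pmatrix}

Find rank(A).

1

Row reduce to echelon form.
R2 ← R2 + R1: [0, 0, 0, 0, 0]
R3 ← R3 − (1/2)·R1: [0, 0, 0, 0, 0]
R4 ← R4 + R1: [0, 0, 0, 0, 0]
Echelon form has 1 nonzero row, so rank(A) = 1.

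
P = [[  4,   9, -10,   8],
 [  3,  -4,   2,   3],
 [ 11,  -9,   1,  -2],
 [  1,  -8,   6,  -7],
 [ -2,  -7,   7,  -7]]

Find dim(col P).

3

Row reduce to echelon form.
R2 ← R2 − (3/4)·R1: [0, -43/4, 19/2, -3]
R3 ← R3 − (11/4)·R1: [0, -135/4, 57/2, -24]
R4 ← R4 − (1/4)·R1: [0, -41/4, 17/2, -9]
R5 ← R5 + (1/2)·R1: [0, -5/2, 2, -3]
R3 ← R3 − (135/43)·R2: [0, 0, -57/43, -627/43]
R4 ← R4 − (41/43)·R2: [0, 0, -24/43, -264/43]
R5 ← R5 − (10/43)·R2: [0, 0, -9/43, -99/43]
R4 ← R4 − (8/19)·R3: [0, 0, 0, 0]
R5 ← R5 − (3/19)·R3: [0, 0, 0, 0]
Echelon form has 3 nonzero rows, so rank(P) = 3.
The column space has dimension equal to the rank: 3.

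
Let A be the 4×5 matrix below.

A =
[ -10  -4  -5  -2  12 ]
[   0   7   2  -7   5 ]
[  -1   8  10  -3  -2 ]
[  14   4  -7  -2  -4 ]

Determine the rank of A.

4

Row reduce to echelon form.
R3 ← R3 − (1/10)·R1: [0, 42/5, 21/2, -14/5, -16/5]
R4 ← R4 + (7/5)·R1: [0, -8/5, -14, -24/5, 64/5]
R3 ← R3 − (6/5)·R2: [0, 0, 81/10, 28/5, -46/5]
R4 ← R4 + (8/35)·R2: [0, 0, -474/35, -32/5, 488/35]
R4 ← R4 + (316/189)·R3: [0, 0, 0, 80/27, -272/189]
Echelon form has 4 nonzero rows, so rank(A) = 4.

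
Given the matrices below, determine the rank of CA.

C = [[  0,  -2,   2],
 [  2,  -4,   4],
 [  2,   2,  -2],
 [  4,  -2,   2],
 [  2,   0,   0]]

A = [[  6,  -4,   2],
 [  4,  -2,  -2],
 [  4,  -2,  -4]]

2

First compute CA:
[[  0,   0,  -4],
 [ 12,  -8,  -4],
 [ 12,  -8,   8],
 [ 24, -16,   4],
 [ 12,  -8,   4]]
Now row reduce the product.
Swap R1 ↔ R2
R3 ← R3 − R1: [0, 0, 12]
R4 ← R4 − (2)·R1: [0, 0, 12]
R5 ← R5 − R1: [0, 0, 8]
R3 ← R3 + (3)·R2: [0, 0, 0]
R4 ← R4 + (3)·R2: [0, 0, 0]
R5 ← R5 + (2)·R2: [0, 0, 0]
2 nonzero rows, so rank(CA) = 2.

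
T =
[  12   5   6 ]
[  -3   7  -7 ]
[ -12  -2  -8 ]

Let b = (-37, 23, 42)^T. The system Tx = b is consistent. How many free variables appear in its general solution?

1

Row reduce the augmented matrix [T | b].
R2 ← R2 + (1/4)·R1: [0, 33/4, -11/2, 55/4]
R3 ← R3 + R1: [0, 3, -2, 5]
R3 ← R3 − (4/11)·R2: [0, 0, 0, 0]
The echelon form has 2 nonzero rows, and every pivot lies in the first 3 columns, so rank(T) = rank([T|b]) = 2.
The system is consistent.
Free variables = (unknowns) − (rank) = 3 − 2 = 1.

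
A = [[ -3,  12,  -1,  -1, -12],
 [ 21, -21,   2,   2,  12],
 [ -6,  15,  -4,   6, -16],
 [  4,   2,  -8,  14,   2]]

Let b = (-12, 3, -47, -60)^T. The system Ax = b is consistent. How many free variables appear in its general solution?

Row reduce the augmented matrix [A | b].
R2 ← R2 + (7)·R1: [0, 63, -5, -5, -72, -81]
R3 ← R3 − (2)·R1: [0, -9, -2, 8, 8, -23]
R4 ← R4 + (4/3)·R1: [0, 18, -28/3, 38/3, -14, -76]
R3 ← R3 + (1/7)·R2: [0, 0, -19/7, 51/7, -16/7, -242/7]
R4 ← R4 − (2/7)·R2: [0, 0, -166/21, 296/21, 46/7, -370/7]
R4 ← R4 − (166/57)·R3: [0, 0, 0, -406/57, 754/57, 2726/57]
The echelon form has 4 nonzero rows, and every pivot lies in the first 5 columns, so rank(A) = rank([A|b]) = 4.
The system is consistent.
Free variables = (unknowns) − (rank) = 5 − 4 = 1.

1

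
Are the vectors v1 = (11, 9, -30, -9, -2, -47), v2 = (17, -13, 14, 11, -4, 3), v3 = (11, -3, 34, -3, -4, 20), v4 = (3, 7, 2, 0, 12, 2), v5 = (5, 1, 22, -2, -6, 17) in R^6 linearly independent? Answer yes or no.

Form the matrix with these vectors as rows and row reduce.
R2 ← R2 − (17/11)·R1: [0, -296/11, 664/11, 274/11, -10/11, 832/11]
R3 ← R3 − R1: [0, -12, 64, 6, -2, 67]
R4 ← R4 − (3/11)·R1: [0, 50/11, 112/11, 27/11, 138/11, 163/11]
R5 ← R5 − (5/11)·R1: [0, -34/11, 392/11, 23/11, -56/11, 422/11]
R3 ← R3 − (33/74)·R2: [0, 0, 1372/37, -189/37, -59/37, 1231/37]
R4 ← R4 + (25/148)·R2: [0, 0, 754/37, 493/74, 917/74, 1021/37]
R5 ← R5 − (17/148)·R2: [0, 0, 1062/37, -57/74, -369/74, 1098/37]
R4 ← R4 − (377/686)·R3: [0, 0, 0, 464/49, 4551/343, 6387/686]
R5 ← R5 − (531/686)·R3: [0, 0, 0, 156/49, -1287/343, 2691/686]
R5 ← R5 − (39/116)·R4: [0, 0, 0, 0, -6669/812, 1287/1624]
5 nonzero rows, so the 5 vectors span a space of dimension 5.
Since 5 = 5, the vectors are linearly independent.

yes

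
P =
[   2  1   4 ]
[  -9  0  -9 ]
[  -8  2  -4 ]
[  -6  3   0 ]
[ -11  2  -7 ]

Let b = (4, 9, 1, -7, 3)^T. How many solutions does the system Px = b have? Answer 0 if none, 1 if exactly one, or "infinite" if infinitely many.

Row reduce the augmented matrix [P | b].
R2 ← R2 + (9/2)·R1: [0, 9/2, 9, 27]
R3 ← R3 + (4)·R1: [0, 6, 12, 17]
R4 ← R4 + (3)·R1: [0, 6, 12, 5]
R5 ← R5 + (11/2)·R1: [0, 15/2, 15, 25]
R3 ← R3 − (4/3)·R2: [0, 0, 0, -19]
R4 ← R4 − (4/3)·R2: [0, 0, 0, -31]
R5 ← R5 − (5/3)·R2: [0, 0, 0, -20]
R4 ← R4 − (31/19)·R3: [0, 0, 0, 0]
R5 ← R5 − (20/19)·R3: [0, 0, 0, 0]
The echelon form has 3 nonzero rows; the last pivot sits in the augmented column, so rank(P) = 2 but rank([P|b]) = 3.
Since the ranks differ, the system is inconsistent.
It has no solutions.

0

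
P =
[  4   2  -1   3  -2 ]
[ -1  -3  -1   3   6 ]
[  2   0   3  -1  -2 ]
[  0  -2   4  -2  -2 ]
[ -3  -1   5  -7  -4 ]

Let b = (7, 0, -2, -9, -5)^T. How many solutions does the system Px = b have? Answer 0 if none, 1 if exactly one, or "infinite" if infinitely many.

0

Row reduce the augmented matrix [P | b].
R2 ← R2 + (1/4)·R1: [0, -5/2, -5/4, 15/4, 11/2, 7/4]
R3 ← R3 − (1/2)·R1: [0, -1, 7/2, -5/2, -1, -11/2]
R5 ← R5 + (3/4)·R1: [0, 1/2, 17/4, -19/4, -11/2, 1/4]
R3 ← R3 − (2/5)·R2: [0, 0, 4, -4, -16/5, -31/5]
R4 ← R4 − (4/5)·R2: [0, 0, 5, -5, -32/5, -52/5]
R5 ← R5 + (1/5)·R2: [0, 0, 4, -4, -22/5, 3/5]
R4 ← R4 − (5/4)·R3: [0, 0, 0, 0, -12/5, -53/20]
R5 ← R5 − R3: [0, 0, 0, 0, -6/5, 34/5]
R5 ← R5 − (1/2)·R4: [0, 0, 0, 0, 0, 65/8]
The echelon form has 5 nonzero rows; the last pivot sits in the augmented column, so rank(P) = 4 but rank([P|b]) = 5.
Since the ranks differ, the system is inconsistent.
It has no solutions.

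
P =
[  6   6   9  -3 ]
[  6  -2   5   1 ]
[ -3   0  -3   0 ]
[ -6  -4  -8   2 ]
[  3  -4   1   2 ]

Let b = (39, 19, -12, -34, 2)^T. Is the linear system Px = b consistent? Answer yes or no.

yes

Row reduce the augmented matrix [P | b].
R2 ← R2 − R1: [0, -8, -4, 4, -20]
R3 ← R3 + (1/2)·R1: [0, 3, 3/2, -3/2, 15/2]
R4 ← R4 + R1: [0, 2, 1, -1, 5]
R5 ← R5 − (1/2)·R1: [0, -7, -7/2, 7/2, -35/2]
R3 ← R3 + (3/8)·R2: [0, 0, 0, 0, 0]
R4 ← R4 + (1/4)·R2: [0, 0, 0, 0, 0]
R5 ← R5 − (7/8)·R2: [0, 0, 0, 0, 0]
The echelon form has 2 nonzero rows, and every pivot lies in the first 4 columns, so rank(P) = rank([P|b]) = 2.
The system is consistent.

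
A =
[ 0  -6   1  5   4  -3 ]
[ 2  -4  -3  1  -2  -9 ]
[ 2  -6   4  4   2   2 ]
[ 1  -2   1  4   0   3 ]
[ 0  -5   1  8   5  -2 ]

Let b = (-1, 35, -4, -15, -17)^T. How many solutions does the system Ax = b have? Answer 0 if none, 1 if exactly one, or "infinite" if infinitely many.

Row reduce the augmented matrix [A | b].
Swap R1 ↔ R2
R3 ← R3 − R1: [0, -2, 7, 3, 4, 11, -39]
R4 ← R4 − (1/2)·R1: [0, 0, 5/2, 7/2, 1, 15/2, -65/2]
R3 ← R3 − (1/3)·R2: [0, 0, 20/3, 4/3, 8/3, 12, -116/3]
R5 ← R5 − (5/6)·R2: [0, 0, 1/6, 23/6, 5/3, 1/2, -97/6]
R4 ← R4 − (3/8)·R3: [0, 0, 0, 3, 0, 3, -18]
R5 ← R5 − (1/40)·R3: [0, 0, 0, 19/5, 8/5, 1/5, -76/5]
R5 ← R5 − (19/15)·R4: [0, 0, 0, 0, 8/5, -18/5, 38/5]
The echelon form has 5 nonzero rows, and every pivot lies in the first 6 columns, so rank(A) = rank([A|b]) = 5.
The system is consistent.
rank = 5 < 6 unknowns, so there are infinitely many solutions.

infinite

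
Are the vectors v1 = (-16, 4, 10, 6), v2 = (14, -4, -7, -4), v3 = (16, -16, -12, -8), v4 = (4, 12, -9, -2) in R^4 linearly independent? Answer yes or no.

Form the matrix with these vectors as rows and row reduce.
R2 ← R2 + (7/8)·R1: [0, -1/2, 7/4, 5/4]
R3 ← R3 + R1: [0, -12, -2, -2]
R4 ← R4 + (1/4)·R1: [0, 13, -13/2, -1/2]
R3 ← R3 − (24)·R2: [0, 0, -44, -32]
R4 ← R4 + (26)·R2: [0, 0, 39, 32]
R4 ← R4 + (39/44)·R3: [0, 0, 0, 40/11]
4 nonzero rows, so the 4 vectors span a space of dimension 4.
Since 4 = 4, the vectors are linearly independent.

yes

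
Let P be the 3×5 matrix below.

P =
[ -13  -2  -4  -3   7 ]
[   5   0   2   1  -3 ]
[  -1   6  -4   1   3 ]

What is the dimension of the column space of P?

Row reduce to echelon form.
R2 ← R2 + (5/13)·R1: [0, -10/13, 6/13, -2/13, -4/13]
R3 ← R3 − (1/13)·R1: [0, 80/13, -48/13, 16/13, 32/13]
R3 ← R3 + (8)·R2: [0, 0, 0, 0, 0]
Echelon form has 2 nonzero rows, so rank(P) = 2.
The column space has dimension equal to the rank: 2.

2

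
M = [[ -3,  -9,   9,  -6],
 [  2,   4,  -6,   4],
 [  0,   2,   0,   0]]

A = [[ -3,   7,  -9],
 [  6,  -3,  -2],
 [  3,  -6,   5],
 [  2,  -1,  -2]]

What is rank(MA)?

2

First compute MA:
[[-30, -42, 102],
 [  8,  34, -64],
 [ 12,  -6,  -4]]
Now row reduce the product.
R2 ← R2 + (4/15)·R1: [0, 114/5, -184/5]
R3 ← R3 + (2/5)·R1: [0, -114/5, 184/5]
R3 ← R3 + R2: [0, 0, 0]
2 nonzero rows, so rank(MA) = 2.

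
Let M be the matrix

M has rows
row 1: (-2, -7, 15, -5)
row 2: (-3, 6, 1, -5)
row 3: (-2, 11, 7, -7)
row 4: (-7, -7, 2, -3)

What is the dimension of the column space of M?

Row reduce to echelon form.
R2 ← R2 − (3/2)·R1: [0, 33/2, -43/2, 5/2]
R3 ← R3 − R1: [0, 18, -8, -2]
R4 ← R4 − (7/2)·R1: [0, 35/2, -101/2, 29/2]
R3 ← R3 − (12/11)·R2: [0, 0, 170/11, -52/11]
R4 ← R4 − (35/33)·R2: [0, 0, -914/33, 391/33]
R4 ← R4 + (457/255)·R3: [0, 0, 0, 287/85]
Echelon form has 4 nonzero rows, so rank(M) = 4.
The column space has dimension equal to the rank: 4.

4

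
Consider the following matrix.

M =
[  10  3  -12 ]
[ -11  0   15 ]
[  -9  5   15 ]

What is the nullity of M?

1

Row reduce to echelon form.
R2 ← R2 + (11/10)·R1: [0, 33/10, 9/5]
R3 ← R3 + (9/10)·R1: [0, 77/10, 21/5]
R3 ← R3 − (7/3)·R2: [0, 0, 0]
2 nonzero rows, so rank(M) = 2.
M has 3 columns; by rank–nullity, nullity = 3 − 2 = 1.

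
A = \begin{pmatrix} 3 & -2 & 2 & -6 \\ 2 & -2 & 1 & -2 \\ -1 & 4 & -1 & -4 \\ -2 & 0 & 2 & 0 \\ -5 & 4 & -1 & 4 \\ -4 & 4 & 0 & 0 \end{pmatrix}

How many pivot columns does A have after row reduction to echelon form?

Row reduce to echelon form.
R2 ← R2 − (2/3)·R1: [0, -2/3, -1/3, 2]
R3 ← R3 + (1/3)·R1: [0, 10/3, -1/3, -6]
R4 ← R4 + (2/3)·R1: [0, -4/3, 10/3, -4]
R5 ← R5 + (5/3)·R1: [0, 2/3, 7/3, -6]
R6 ← R6 + (4/3)·R1: [0, 4/3, 8/3, -8]
R3 ← R3 + (5)·R2: [0, 0, -2, 4]
R4 ← R4 − (2)·R2: [0, 0, 4, -8]
R5 ← R5 + R2: [0, 0, 2, -4]
R6 ← R6 + (2)·R2: [0, 0, 2, -4]
R4 ← R4 + (2)·R3: [0, 0, 0, 0]
R5 ← R5 + R3: [0, 0, 0, 0]
R6 ← R6 + R3: [0, 0, 0, 0]
Echelon form has 3 nonzero rows, so rank(A) = 3.
Each nonzero row contributes one pivot column: 3 pivot columns.

3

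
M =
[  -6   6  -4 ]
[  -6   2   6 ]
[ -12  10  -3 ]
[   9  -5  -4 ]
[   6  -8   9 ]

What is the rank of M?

2

Row reduce to echelon form.
R2 ← R2 − R1: [0, -4, 10]
R3 ← R3 − (2)·R1: [0, -2, 5]
R4 ← R4 + (3/2)·R1: [0, 4, -10]
R5 ← R5 + R1: [0, -2, 5]
R3 ← R3 − (1/2)·R2: [0, 0, 0]
R4 ← R4 + R2: [0, 0, 0]
R5 ← R5 − (1/2)·R2: [0, 0, 0]
Echelon form has 2 nonzero rows, so rank(M) = 2.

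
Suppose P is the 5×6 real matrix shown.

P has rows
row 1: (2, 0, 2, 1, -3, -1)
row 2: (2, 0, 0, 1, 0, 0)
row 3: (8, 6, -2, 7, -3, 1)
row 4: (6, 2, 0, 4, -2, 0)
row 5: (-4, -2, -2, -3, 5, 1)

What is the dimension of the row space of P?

3

Row reduce to echelon form.
R2 ← R2 − R1: [0, 0, -2, 0, 3, 1]
R3 ← R3 − (4)·R1: [0, 6, -10, 3, 9, 5]
R4 ← R4 − (3)·R1: [0, 2, -6, 1, 7, 3]
R5 ← R5 + (2)·R1: [0, -2, 2, -1, -1, -1]
Swap R2 ↔ R3
R4 ← R4 − (1/3)·R2: [0, 0, -8/3, 0, 4, 4/3]
R5 ← R5 + (1/3)·R2: [0, 0, -4/3, 0, 2, 2/3]
R4 ← R4 − (4/3)·R3: [0, 0, 0, 0, 0, 0]
R5 ← R5 − (2/3)·R3: [0, 0, 0, 0, 0, 0]
Echelon form has 3 nonzero rows, so rank(P) = 3.
The row space has dimension equal to the rank: 3.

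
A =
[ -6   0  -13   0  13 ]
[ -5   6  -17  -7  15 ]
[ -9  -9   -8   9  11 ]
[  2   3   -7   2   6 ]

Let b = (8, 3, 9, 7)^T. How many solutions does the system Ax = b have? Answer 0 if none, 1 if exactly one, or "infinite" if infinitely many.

0

Row reduce the augmented matrix [A | b].
R2 ← R2 − (5/6)·R1: [0, 6, -37/6, -7, 25/6, -11/3]
R3 ← R3 − (3/2)·R1: [0, -9, 23/2, 9, -17/2, -3]
R4 ← R4 + (1/3)·R1: [0, 3, -34/3, 2, 31/3, 29/3]
R3 ← R3 + (3/2)·R2: [0, 0, 9/4, -3/2, -9/4, -17/2]
R4 ← R4 − (1/2)·R2: [0, 0, -33/4, 11/2, 33/4, 23/2]
R4 ← R4 + (11/3)·R3: [0, 0, 0, 0, 0, -59/3]
The echelon form has 4 nonzero rows; the last pivot sits in the augmented column, so rank(A) = 3 but rank([A|b]) = 4.
Since the ranks differ, the system is inconsistent.
It has no solutions.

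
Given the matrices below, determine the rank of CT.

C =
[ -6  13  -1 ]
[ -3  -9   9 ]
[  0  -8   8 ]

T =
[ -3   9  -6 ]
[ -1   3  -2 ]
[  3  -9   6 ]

1

First compute CT:
[[  2,  -6,   4],
 [ 45, -135,  90],
 [ 32, -96,  64]]
Now row reduce the product.
R2 ← R2 − (45/2)·R1: [0, 0, 0]
R3 ← R3 − (16)·R1: [0, 0, 0]
1 nonzero row, so rank(CT) = 1.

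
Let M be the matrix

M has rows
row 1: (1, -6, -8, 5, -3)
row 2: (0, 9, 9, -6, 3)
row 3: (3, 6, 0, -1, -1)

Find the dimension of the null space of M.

3

Row reduce to echelon form.
R3 ← R3 − (3)·R1: [0, 24, 24, -16, 8]
R3 ← R3 − (8/3)·R2: [0, 0, 0, 0, 0]
2 nonzero rows, so rank(M) = 2.
M has 5 columns; by rank–nullity, nullity = 5 − 2 = 3.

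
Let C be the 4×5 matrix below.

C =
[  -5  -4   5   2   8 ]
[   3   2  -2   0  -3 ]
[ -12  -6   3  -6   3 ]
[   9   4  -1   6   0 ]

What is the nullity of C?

Row reduce to echelon form.
R2 ← R2 + (3/5)·R1: [0, -2/5, 1, 6/5, 9/5]
R3 ← R3 − (12/5)·R1: [0, 18/5, -9, -54/5, -81/5]
R4 ← R4 + (9/5)·R1: [0, -16/5, 8, 48/5, 72/5]
R3 ← R3 + (9)·R2: [0, 0, 0, 0, 0]
R4 ← R4 − (8)·R2: [0, 0, 0, 0, 0]
2 nonzero rows, so rank(C) = 2.
C has 5 columns; by rank–nullity, nullity = 5 − 2 = 3.

3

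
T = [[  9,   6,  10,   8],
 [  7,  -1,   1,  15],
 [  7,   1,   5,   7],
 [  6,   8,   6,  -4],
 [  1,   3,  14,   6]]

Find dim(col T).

4

Row reduce to echelon form.
R2 ← R2 − (7/9)·R1: [0, -17/3, -61/9, 79/9]
R3 ← R3 − (7/9)·R1: [0, -11/3, -25/9, 7/9]
R4 ← R4 − (2/3)·R1: [0, 4, -2/3, -28/3]
R5 ← R5 − (1/9)·R1: [0, 7/3, 116/9, 46/9]
R3 ← R3 − (11/17)·R2: [0, 0, 82/51, -250/51]
R4 ← R4 + (12/17)·R2: [0, 0, -278/51, -160/51]
R5 ← R5 + (7/17)·R2: [0, 0, 515/51, 445/51]
R4 ← R4 + (139/41)·R3: [0, 0, 0, -810/41]
R5 ← R5 − (515/82)·R3: [0, 0, 0, 1620/41]
R5 ← R5 + (2)·R4: [0, 0, 0, 0]
Echelon form has 4 nonzero rows, so rank(T) = 4.
The column space has dimension equal to the rank: 4.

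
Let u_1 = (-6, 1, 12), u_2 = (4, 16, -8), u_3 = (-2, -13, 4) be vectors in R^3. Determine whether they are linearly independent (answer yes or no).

no

Form the matrix with these vectors as rows and row reduce.
R2 ← R2 + (2/3)·R1: [0, 50/3, 0]
R3 ← R3 − (1/3)·R1: [0, -40/3, 0]
R3 ← R3 + (4/5)·R2: [0, 0, 0]
2 nonzero rows, so the 3 vectors span a space of dimension 2.
Since 2 < 3, the vectors are linearly dependent.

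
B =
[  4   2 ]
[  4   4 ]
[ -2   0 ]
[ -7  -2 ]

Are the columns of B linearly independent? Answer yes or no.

yes

Row reduce B to echelon form.
R2 ← R2 − R1: [0, 2]
R3 ← R3 + (1/2)·R1: [0, 1]
R4 ← R4 + (7/4)·R1: [0, 3/2]
R3 ← R3 − (1/2)·R2: [0, 0]
R4 ← R4 − (3/4)·R2: [0, 0]
2 pivots among 2 columns.
Every column is a pivot column, so the columns are linearly independent.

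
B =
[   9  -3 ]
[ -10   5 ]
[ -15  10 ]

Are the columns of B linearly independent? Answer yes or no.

Row reduce B to echelon form.
R2 ← R2 + (10/9)·R1: [0, 5/3]
R3 ← R3 + (5/3)·R1: [0, 5]
R3 ← R3 − (3)·R2: [0, 0]
2 pivots among 2 columns.
Every column is a pivot column, so the columns are linearly independent.

yes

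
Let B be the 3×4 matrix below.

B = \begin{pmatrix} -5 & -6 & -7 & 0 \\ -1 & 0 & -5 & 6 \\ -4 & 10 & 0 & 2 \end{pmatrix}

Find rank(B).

3

Row reduce to echelon form.
R2 ← R2 − (1/5)·R1: [0, 6/5, -18/5, 6]
R3 ← R3 − (4/5)·R1: [0, 74/5, 28/5, 2]
R3 ← R3 − (37/3)·R2: [0, 0, 50, -72]
Echelon form has 3 nonzero rows, so rank(B) = 3.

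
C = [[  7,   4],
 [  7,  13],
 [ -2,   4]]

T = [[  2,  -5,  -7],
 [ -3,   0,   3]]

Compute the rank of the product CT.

First compute CT:
[[  2, -35, -37],
 [-25, -35, -10],
 [-16,  10,  26]]
Now row reduce the product.
R2 ← R2 + (25/2)·R1: [0, -945/2, -945/2]
R3 ← R3 + (8)·R1: [0, -270, -270]
R3 ← R3 − (4/7)·R2: [0, 0, 0]
2 nonzero rows, so rank(CT) = 2.

2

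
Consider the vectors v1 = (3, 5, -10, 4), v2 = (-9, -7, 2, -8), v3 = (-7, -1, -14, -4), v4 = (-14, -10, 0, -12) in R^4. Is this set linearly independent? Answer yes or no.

Form the matrix with these vectors as rows and row reduce.
R2 ← R2 + (3)·R1: [0, 8, -28, 4]
R3 ← R3 + (7/3)·R1: [0, 32/3, -112/3, 16/3]
R4 ← R4 + (14/3)·R1: [0, 40/3, -140/3, 20/3]
R3 ← R3 − (4/3)·R2: [0, 0, 0, 0]
R4 ← R4 − (5/3)·R2: [0, 0, 0, 0]
2 nonzero rows, so the 4 vectors span a space of dimension 2.
Since 2 < 4, the vectors are linearly dependent.

no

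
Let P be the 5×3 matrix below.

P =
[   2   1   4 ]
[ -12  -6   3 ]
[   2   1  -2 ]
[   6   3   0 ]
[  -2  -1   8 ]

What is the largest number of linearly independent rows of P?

2

Row reduce to echelon form.
R2 ← R2 + (6)·R1: [0, 0, 27]
R3 ← R3 − R1: [0, 0, -6]
R4 ← R4 − (3)·R1: [0, 0, -12]
R5 ← R5 + R1: [0, 0, 12]
R3 ← R3 + (2/9)·R2: [0, 0, 0]
R4 ← R4 + (4/9)·R2: [0, 0, 0]
R5 ← R5 − (4/9)·R2: [0, 0, 0]
Echelon form has 2 nonzero rows, so rank(P) = 2.
The rank gives the maximum number of linearly independent rows: 2.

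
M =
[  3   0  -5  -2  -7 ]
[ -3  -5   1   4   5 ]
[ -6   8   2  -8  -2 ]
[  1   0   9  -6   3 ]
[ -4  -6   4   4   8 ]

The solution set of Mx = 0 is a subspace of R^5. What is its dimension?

1

Row reduce to echelon form.
R2 ← R2 + R1: [0, -5, -4, 2, -2]
R3 ← R3 + (2)·R1: [0, 8, -8, -12, -16]
R4 ← R4 − (1/3)·R1: [0, 0, 32/3, -16/3, 16/3]
R5 ← R5 + (4/3)·R1: [0, -6, -8/3, 4/3, -4/3]
R3 ← R3 + (8/5)·R2: [0, 0, -72/5, -44/5, -96/5]
R5 ← R5 − (6/5)·R2: [0, 0, 32/15, -16/15, 16/15]
R4 ← R4 + (20/27)·R3: [0, 0, 0, -320/27, -80/9]
R5 ← R5 + (4/27)·R3: [0, 0, 0, -64/27, -16/9]
R5 ← R5 − (1/5)·R4: [0, 0, 0, 0, 0]
4 nonzero rows, so rank(M) = 4.
M has 5 columns; by rank–nullity, nullity = 5 − 4 = 1.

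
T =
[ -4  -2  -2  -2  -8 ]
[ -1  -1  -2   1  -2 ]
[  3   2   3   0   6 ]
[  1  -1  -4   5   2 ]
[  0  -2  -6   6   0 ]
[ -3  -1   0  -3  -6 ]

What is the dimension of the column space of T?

2

Row reduce to echelon form.
R2 ← R2 − (1/4)·R1: [0, -1/2, -3/2, 3/2, 0]
R3 ← R3 + (3/4)·R1: [0, 1/2, 3/2, -3/2, 0]
R4 ← R4 + (1/4)·R1: [0, -3/2, -9/2, 9/2, 0]
R6 ← R6 − (3/4)·R1: [0, 1/2, 3/2, -3/2, 0]
R3 ← R3 + R2: [0, 0, 0, 0, 0]
R4 ← R4 − (3)·R2: [0, 0, 0, 0, 0]
R5 ← R5 − (4)·R2: [0, 0, 0, 0, 0]
R6 ← R6 + R2: [0, 0, 0, 0, 0]
Echelon form has 2 nonzero rows, so rank(T) = 2.
The column space has dimension equal to the rank: 2.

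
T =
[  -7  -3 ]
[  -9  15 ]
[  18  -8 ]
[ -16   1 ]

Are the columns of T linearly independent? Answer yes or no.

yes

Row reduce T to echelon form.
R2 ← R2 − (9/7)·R1: [0, 132/7]
R3 ← R3 + (18/7)·R1: [0, -110/7]
R4 ← R4 − (16/7)·R1: [0, 55/7]
R3 ← R3 + (5/6)·R2: [0, 0]
R4 ← R4 − (5/12)·R2: [0, 0]
2 pivots among 2 columns.
Every column is a pivot column, so the columns are linearly independent.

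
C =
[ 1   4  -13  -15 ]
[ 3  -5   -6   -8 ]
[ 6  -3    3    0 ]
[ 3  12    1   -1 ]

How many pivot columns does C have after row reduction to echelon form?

Row reduce to echelon form.
R2 ← R2 − (3)·R1: [0, -17, 33, 37]
R3 ← R3 − (6)·R1: [0, -27, 81, 90]
R4 ← R4 − (3)·R1: [0, 0, 40, 44]
R3 ← R3 − (27/17)·R2: [0, 0, 486/17, 531/17]
R4 ← R4 − (340/243)·R3: [0, 0, 0, 8/27]
Echelon form has 4 nonzero rows, so rank(C) = 4.
Each nonzero row contributes one pivot column: 4 pivot columns.

4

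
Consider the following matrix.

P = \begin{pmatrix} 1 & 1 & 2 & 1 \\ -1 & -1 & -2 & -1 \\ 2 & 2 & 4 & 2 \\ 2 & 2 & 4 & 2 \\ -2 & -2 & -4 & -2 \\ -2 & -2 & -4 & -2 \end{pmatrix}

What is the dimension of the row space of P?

Row reduce to echelon form.
R2 ← R2 + R1: [0, 0, 0, 0]
R3 ← R3 − (2)·R1: [0, 0, 0, 0]
R4 ← R4 − (2)·R1: [0, 0, 0, 0]
R5 ← R5 + (2)·R1: [0, 0, 0, 0]
R6 ← R6 + (2)·R1: [0, 0, 0, 0]
Echelon form has 1 nonzero row, so rank(P) = 1.
The row space has dimension equal to the rank: 1.

1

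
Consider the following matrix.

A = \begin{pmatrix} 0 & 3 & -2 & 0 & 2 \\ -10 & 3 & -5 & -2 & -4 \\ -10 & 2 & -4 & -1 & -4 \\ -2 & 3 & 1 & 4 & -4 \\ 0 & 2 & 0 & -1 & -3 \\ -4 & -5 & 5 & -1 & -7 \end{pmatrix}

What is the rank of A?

5

Row reduce to echelon form.
Swap R1 ↔ R2
R3 ← R3 − R1: [0, -1, 1, 1, 0]
R4 ← R4 − (1/5)·R1: [0, 12/5, 2, 22/5, -16/5]
R6 ← R6 − (2/5)·R1: [0, -31/5, 7, -1/5, -27/5]
R3 ← R3 + (1/3)·R2: [0, 0, 1/3, 1, 2/3]
R4 ← R4 − (4/5)·R2: [0, 0, 18/5, 22/5, -24/5]
R5 ← R5 − (2/3)·R2: [0, 0, 4/3, -1, -13/3]
R6 ← R6 + (31/15)·R2: [0, 0, 43/15, -1/5, -19/15]
R4 ← R4 − (54/5)·R3: [0, 0, 0, -32/5, -12]
R5 ← R5 − (4)·R3: [0, 0, 0, -5, -7]
R6 ← R6 − (43/5)·R3: [0, 0, 0, -44/5, -7]
R5 ← R5 − (25/32)·R4: [0, 0, 0, 0, 19/8]
R6 ← R6 − (11/8)·R4: [0, 0, 0, 0, 19/2]
R6 ← R6 − (4)·R5: [0, 0, 0, 0, 0]
Echelon form has 5 nonzero rows, so rank(A) = 5.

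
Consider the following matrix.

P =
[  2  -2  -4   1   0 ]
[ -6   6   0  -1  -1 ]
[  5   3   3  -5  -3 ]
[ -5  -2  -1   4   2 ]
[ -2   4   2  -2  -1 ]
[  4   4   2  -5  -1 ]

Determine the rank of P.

4

Row reduce to echelon form.
R2 ← R2 + (3)·R1: [0, 0, -12, 2, -1]
R3 ← R3 − (5/2)·R1: [0, 8, 13, -15/2, -3]
R4 ← R4 + (5/2)·R1: [0, -7, -11, 13/2, 2]
R5 ← R5 + R1: [0, 2, -2, -1, -1]
R6 ← R6 − (2)·R1: [0, 8, 10, -7, -1]
Swap R2 ↔ R3
R4 ← R4 + (7/8)·R2: [0, 0, 3/8, -1/16, -5/8]
R5 ← R5 − (1/4)·R2: [0, 0, -21/4, 7/8, -1/4]
R6 ← R6 − R2: [0, 0, -3, 1/2, 2]
R4 ← R4 + (1/32)·R3: [0, 0, 0, 0, -21/32]
R5 ← R5 − (7/16)·R3: [0, 0, 0, 0, 3/16]
R6 ← R6 − (1/4)·R3: [0, 0, 0, 0, 9/4]
R5 ← R5 + (2/7)·R4: [0, 0, 0, 0, 0]
R6 ← R6 + (24/7)·R4: [0, 0, 0, 0, 0]
Echelon form has 4 nonzero rows, so rank(P) = 4.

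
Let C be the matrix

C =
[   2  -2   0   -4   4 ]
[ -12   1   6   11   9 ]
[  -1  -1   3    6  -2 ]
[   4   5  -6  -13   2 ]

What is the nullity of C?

1

Row reduce to echelon form.
R2 ← R2 + (6)·R1: [0, -11, 6, -13, 33]
R3 ← R3 + (1/2)·R1: [0, -2, 3, 4, 0]
R4 ← R4 − (2)·R1: [0, 9, -6, -5, -6]
R3 ← R3 − (2/11)·R2: [0, 0, 21/11, 70/11, -6]
R4 ← R4 + (9/11)·R2: [0, 0, -12/11, -172/11, 21]
R4 ← R4 + (4/7)·R3: [0, 0, 0, -12, 123/7]
4 nonzero rows, so rank(C) = 4.
C has 5 columns; by rank–nullity, nullity = 5 − 4 = 1.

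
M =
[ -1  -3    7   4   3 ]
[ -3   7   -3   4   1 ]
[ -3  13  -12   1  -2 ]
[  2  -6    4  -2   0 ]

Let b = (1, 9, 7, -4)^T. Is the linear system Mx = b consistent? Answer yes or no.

Row reduce the augmented matrix [M | b].
R2 ← R2 − (3)·R1: [0, 16, -24, -8, -8, 6]
R3 ← R3 − (3)·R1: [0, 22, -33, -11, -11, 4]
R4 ← R4 + (2)·R1: [0, -12, 18, 6, 6, -2]
R3 ← R3 − (11/8)·R2: [0, 0, 0, 0, 0, -17/4]
R4 ← R4 + (3/4)·R2: [0, 0, 0, 0, 0, 5/2]
R4 ← R4 + (10/17)·R3: [0, 0, 0, 0, 0, 0]
The echelon form has 3 nonzero rows; the last pivot sits in the augmented column, so rank(M) = 2 but rank([M|b]) = 3.
Since the ranks differ, the system is inconsistent.

no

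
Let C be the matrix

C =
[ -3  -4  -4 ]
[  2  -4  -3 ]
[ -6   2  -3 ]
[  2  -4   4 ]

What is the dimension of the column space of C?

3

Row reduce to echelon form.
R2 ← R2 + (2/3)·R1: [0, -20/3, -17/3]
R3 ← R3 − (2)·R1: [0, 10, 5]
R4 ← R4 + (2/3)·R1: [0, -20/3, 4/3]
R3 ← R3 + (3/2)·R2: [0, 0, -7/2]
R4 ← R4 − R2: [0, 0, 7]
R4 ← R4 + (2)·R3: [0, 0, 0]
Echelon form has 3 nonzero rows, so rank(C) = 3.
The column space has dimension equal to the rank: 3.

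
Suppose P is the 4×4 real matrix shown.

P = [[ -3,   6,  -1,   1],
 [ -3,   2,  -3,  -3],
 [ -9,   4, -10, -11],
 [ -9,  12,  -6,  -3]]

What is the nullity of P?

Row reduce to echelon form.
R2 ← R2 − R1: [0, -4, -2, -4]
R3 ← R3 − (3)·R1: [0, -14, -7, -14]
R4 ← R4 − (3)·R1: [0, -6, -3, -6]
R3 ← R3 − (7/2)·R2: [0, 0, 0, 0]
R4 ← R4 − (3/2)·R2: [0, 0, 0, 0]
2 nonzero rows, so rank(P) = 2.
P has 4 columns; by rank–nullity, nullity = 4 − 2 = 2.

2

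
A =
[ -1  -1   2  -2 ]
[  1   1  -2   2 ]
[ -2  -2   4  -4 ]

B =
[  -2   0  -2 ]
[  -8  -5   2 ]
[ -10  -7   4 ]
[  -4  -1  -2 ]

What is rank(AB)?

1

First compute AB:
[[ -2,  -7,  12],
 [  2,   7, -12],
 [ -4, -14,  24]]
Now row reduce the product.
R2 ← R2 + R1: [0, 0, 0]
R3 ← R3 − (2)·R1: [0, 0, 0]
1 nonzero row, so rank(AB) = 1.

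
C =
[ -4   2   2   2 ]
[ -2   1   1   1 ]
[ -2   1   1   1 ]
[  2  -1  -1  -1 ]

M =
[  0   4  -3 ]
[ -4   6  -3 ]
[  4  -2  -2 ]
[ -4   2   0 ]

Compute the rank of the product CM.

First compute CM:
[[ -8,  -4,   2],
 [ -4,  -2,   1],
 [ -4,  -2,   1],
 [  4,   2,  -1]]
Now row reduce the product.
R2 ← R2 − (1/2)·R1: [0, 0, 0]
R3 ← R3 − (1/2)·R1: [0, 0, 0]
R4 ← R4 + (1/2)·R1: [0, 0, 0]
1 nonzero row, so rank(CM) = 1.

1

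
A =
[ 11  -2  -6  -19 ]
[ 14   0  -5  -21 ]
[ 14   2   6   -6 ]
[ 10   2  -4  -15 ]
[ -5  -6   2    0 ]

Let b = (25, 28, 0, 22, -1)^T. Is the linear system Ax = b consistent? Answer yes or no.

yes

Row reduce the augmented matrix [A | b].
R2 ← R2 − (14/11)·R1: [0, 28/11, 29/11, 35/11, -42/11]
R3 ← R3 − (14/11)·R1: [0, 50/11, 150/11, 200/11, -350/11]
R4 ← R4 − (10/11)·R1: [0, 42/11, 16/11, 25/11, -8/11]
R5 ← R5 + (5/11)·R1: [0, -76/11, -8/11, -95/11, 114/11]
R3 ← R3 − (25/14)·R2: [0, 0, 125/14, 25/2, -25]
R4 ← R4 − (3/2)·R2: [0, 0, -5/2, -5/2, 5]
R5 ← R5 + (19/7)·R2: [0, 0, 45/7, 0, 0]
R4 ← R4 + (7/25)·R3: [0, 0, 0, 1, -2]
R5 ← R5 − (18/25)·R3: [0, 0, 0, -9, 18]
R5 ← R5 + (9)·R4: [0, 0, 0, 0, 0]
The echelon form has 4 nonzero rows, and every pivot lies in the first 4 columns, so rank(A) = rank([A|b]) = 4.
The system is consistent.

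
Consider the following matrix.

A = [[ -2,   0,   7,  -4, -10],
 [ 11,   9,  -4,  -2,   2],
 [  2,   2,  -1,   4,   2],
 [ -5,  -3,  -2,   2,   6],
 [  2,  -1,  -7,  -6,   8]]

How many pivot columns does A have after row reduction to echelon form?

5

Row reduce to echelon form.
R2 ← R2 + (11/2)·R1: [0, 9, 69/2, -24, -53]
R3 ← R3 + R1: [0, 2, 6, 0, -8]
R4 ← R4 − (5/2)·R1: [0, -3, -39/2, 12, 31]
R5 ← R5 + R1: [0, -1, 0, -10, -2]
R3 ← R3 − (2/9)·R2: [0, 0, -5/3, 16/3, 34/9]
R4 ← R4 + (1/3)·R2: [0, 0, -8, 4, 40/3]
R5 ← R5 + (1/9)·R2: [0, 0, 23/6, -38/3, -71/9]
R4 ← R4 − (24/5)·R3: [0, 0, 0, -108/5, -24/5]
R5 ← R5 + (23/10)·R3: [0, 0, 0, -2/5, 4/5]
R5 ← R5 − (1/54)·R4: [0, 0, 0, 0, 8/9]
Echelon form has 5 nonzero rows, so rank(A) = 5.
Each nonzero row contributes one pivot column: 5 pivot columns.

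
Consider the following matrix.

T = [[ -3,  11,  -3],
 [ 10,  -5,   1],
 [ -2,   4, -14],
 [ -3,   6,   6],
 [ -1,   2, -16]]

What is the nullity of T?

0

Row reduce to echelon form.
R2 ← R2 + (10/3)·R1: [0, 95/3, -9]
R3 ← R3 − (2/3)·R1: [0, -10/3, -12]
R4 ← R4 − R1: [0, -5, 9]
R5 ← R5 − (1/3)·R1: [0, -5/3, -15]
R3 ← R3 + (2/19)·R2: [0, 0, -246/19]
R4 ← R4 + (3/19)·R2: [0, 0, 144/19]
R5 ← R5 + (1/19)·R2: [0, 0, -294/19]
R4 ← R4 + (24/41)·R3: [0, 0, 0]
R5 ← R5 − (49/41)·R3: [0, 0, 0]
3 nonzero rows, so rank(T) = 3.
T has 3 columns; by rank–nullity, nullity = 3 − 3 = 0.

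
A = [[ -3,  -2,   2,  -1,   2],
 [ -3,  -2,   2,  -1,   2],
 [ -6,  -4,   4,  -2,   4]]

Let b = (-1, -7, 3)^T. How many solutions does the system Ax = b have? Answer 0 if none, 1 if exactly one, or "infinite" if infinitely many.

0

Row reduce the augmented matrix [A | b].
R2 ← R2 − R1: [0, 0, 0, 0, 0, -6]
R3 ← R3 − (2)·R1: [0, 0, 0, 0, 0, 5]
R3 ← R3 + (5/6)·R2: [0, 0, 0, 0, 0, 0]
The echelon form has 2 nonzero rows; the last pivot sits in the augmented column, so rank(A) = 1 but rank([A|b]) = 2.
Since the ranks differ, the system is inconsistent.
It has no solutions.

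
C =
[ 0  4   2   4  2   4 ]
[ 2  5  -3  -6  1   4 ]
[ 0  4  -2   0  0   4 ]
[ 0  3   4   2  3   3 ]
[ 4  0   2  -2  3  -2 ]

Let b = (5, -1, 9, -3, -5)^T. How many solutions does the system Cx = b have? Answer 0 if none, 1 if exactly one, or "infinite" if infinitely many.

Row reduce the augmented matrix [C | b].
Swap R1 ↔ R2
R5 ← R5 − (2)·R1: [0, -10, 8, 10, 1, -10, -3]
R3 ← R3 − R2: [0, 0, -4, -4, -2, 0, 4]
R4 ← R4 − (3/4)·R2: [0, 0, 5/2, -1, 3/2, 0, -27/4]
R5 ← R5 + (5/2)·R2: [0, 0, 13, 20, 6, 0, 19/2]
R4 ← R4 + (5/8)·R3: [0, 0, 0, -7/2, 1/4, 0, -17/4]
R5 ← R5 + (13/4)·R3: [0, 0, 0, 7, -1/2, 0, 45/2]
R5 ← R5 + (2)·R4: [0, 0, 0, 0, 0, 0, 14]
The echelon form has 5 nonzero rows; the last pivot sits in the augmented column, so rank(C) = 4 but rank([C|b]) = 5.
Since the ranks differ, the system is inconsistent.
It has no solutions.

0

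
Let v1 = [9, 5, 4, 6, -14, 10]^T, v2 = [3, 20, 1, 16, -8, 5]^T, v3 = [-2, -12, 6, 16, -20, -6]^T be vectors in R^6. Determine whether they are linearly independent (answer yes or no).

Form the matrix with these vectors as rows and row reduce.
R2 ← R2 − (1/3)·R1: [0, 55/3, -1/3, 14, -10/3, 5/3]
R3 ← R3 + (2/9)·R1: [0, -98/9, 62/9, 52/3, -208/9, -34/9]
R3 ← R3 + (98/165)·R2: [0, 0, 368/55, 4232/165, -276/11, -92/33]
3 nonzero rows, so the 3 vectors span a space of dimension 3.
Since 3 = 3, the vectors are linearly independent.

yes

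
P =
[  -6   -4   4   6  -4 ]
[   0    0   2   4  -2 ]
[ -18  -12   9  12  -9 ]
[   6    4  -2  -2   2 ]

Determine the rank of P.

Row reduce to echelon form.
R3 ← R3 − (3)·R1: [0, 0, -3, -6, 3]
R4 ← R4 + R1: [0, 0, 2, 4, -2]
R3 ← R3 + (3/2)·R2: [0, 0, 0, 0, 0]
R4 ← R4 − R2: [0, 0, 0, 0, 0]
Echelon form has 2 nonzero rows, so rank(P) = 2.

2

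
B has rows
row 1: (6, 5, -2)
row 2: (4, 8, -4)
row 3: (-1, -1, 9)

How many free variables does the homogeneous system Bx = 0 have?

0

Row reduce to echelon form.
R2 ← R2 − (2/3)·R1: [0, 14/3, -8/3]
R3 ← R3 + (1/6)·R1: [0, -1/6, 26/3]
R3 ← R3 + (1/28)·R2: [0, 0, 60/7]
3 nonzero rows, so rank(B) = 3.
B has 3 columns; by rank–nullity, nullity = 3 − 3 = 0.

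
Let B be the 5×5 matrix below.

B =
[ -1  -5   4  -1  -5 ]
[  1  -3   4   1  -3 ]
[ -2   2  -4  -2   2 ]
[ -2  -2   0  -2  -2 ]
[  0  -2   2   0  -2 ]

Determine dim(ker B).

3

Row reduce to echelon form.
R2 ← R2 + R1: [0, -8, 8, 0, -8]
R3 ← R3 − (2)·R1: [0, 12, -12, 0, 12]
R4 ← R4 − (2)·R1: [0, 8, -8, 0, 8]
R3 ← R3 + (3/2)·R2: [0, 0, 0, 0, 0]
R4 ← R4 + R2: [0, 0, 0, 0, 0]
R5 ← R5 − (1/4)·R2: [0, 0, 0, 0, 0]
2 nonzero rows, so rank(B) = 2.
B has 5 columns; by rank–nullity, nullity = 5 − 2 = 3.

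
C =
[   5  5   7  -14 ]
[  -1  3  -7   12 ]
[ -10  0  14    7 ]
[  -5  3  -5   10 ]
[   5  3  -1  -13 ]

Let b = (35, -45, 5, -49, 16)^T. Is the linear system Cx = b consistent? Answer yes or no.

Row reduce the augmented matrix [C | b].
R2 ← R2 + (1/5)·R1: [0, 4, -28/5, 46/5, -38]
R3 ← R3 + (2)·R1: [0, 10, 28, -21, 75]
R4 ← R4 + R1: [0, 8, 2, -4, -14]
R5 ← R5 − R1: [0, -2, -8, 1, -19]
R3 ← R3 − (5/2)·R2: [0, 0, 42, -44, 170]
R4 ← R4 − (2)·R2: [0, 0, 66/5, -112/5, 62]
R5 ← R5 + (1/2)·R2: [0, 0, -54/5, 28/5, -38]
R4 ← R4 − (11/35)·R3: [0, 0, 0, -60/7, 60/7]
R5 ← R5 + (9/35)·R3: [0, 0, 0, -40/7, 40/7]
R5 ← R5 − (2/3)·R4: [0, 0, 0, 0, 0]
The echelon form has 4 nonzero rows, and every pivot lies in the first 4 columns, so rank(C) = rank([C|b]) = 4.
The system is consistent.

yes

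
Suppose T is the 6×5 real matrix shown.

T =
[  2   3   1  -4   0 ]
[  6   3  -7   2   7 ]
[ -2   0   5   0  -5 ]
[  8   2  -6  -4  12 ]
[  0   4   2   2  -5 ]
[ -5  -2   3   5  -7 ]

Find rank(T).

5

Row reduce to echelon form.
R2 ← R2 − (3)·R1: [0, -6, -10, 14, 7]
R3 ← R3 + R1: [0, 3, 6, -4, -5]
R4 ← R4 − (4)·R1: [0, -10, -10, 12, 12]
R6 ← R6 + (5/2)·R1: [0, 11/2, 11/2, -5, -7]
R3 ← R3 + (1/2)·R2: [0, 0, 1, 3, -3/2]
R4 ← R4 − (5/3)·R2: [0, 0, 20/3, -34/3, 1/3]
R5 ← R5 + (2/3)·R2: [0, 0, -14/3, 34/3, -1/3]
R6 ← R6 + (11/12)·R2: [0, 0, -11/3, 47/6, -7/12]
R4 ← R4 − (20/3)·R3: [0, 0, 0, -94/3, 31/3]
R5 ← R5 + (14/3)·R3: [0, 0, 0, 76/3, -22/3]
R6 ← R6 + (11/3)·R3: [0, 0, 0, 113/6, -73/12]
R5 ← R5 + (38/47)·R4: [0, 0, 0, 0, 48/47]
R6 ← R6 + (113/188)·R4: [0, 0, 0, 0, 6/47]
R6 ← R6 − (1/8)·R5: [0, 0, 0, 0, 0]
Echelon form has 5 nonzero rows, so rank(T) = 5.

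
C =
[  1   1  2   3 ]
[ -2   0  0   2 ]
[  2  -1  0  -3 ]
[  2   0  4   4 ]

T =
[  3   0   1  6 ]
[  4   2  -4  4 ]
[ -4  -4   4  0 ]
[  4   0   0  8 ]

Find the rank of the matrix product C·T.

3

First compute CT:
[[ 11,  -6,   5,  34],
 [  2,   0,  -2,   4],
 [-10,  -2,   6, -16],
 [  6, -16,  18,  44]]
Now row reduce the product.
R2 ← R2 − (2/11)·R1: [0, 12/11, -32/11, -24/11]
R3 ← R3 + (10/11)·R1: [0, -82/11, 116/11, 164/11]
R4 ← R4 − (6/11)·R1: [0, -140/11, 168/11, 280/11]
R3 ← R3 + (41/6)·R2: [0, 0, -28/3, 0]
R4 ← R4 + (35/3)·R2: [0, 0, -56/3, 0]
R4 ← R4 − (2)·R3: [0, 0, 0, 0]
3 nonzero rows, so rank(CT) = 3.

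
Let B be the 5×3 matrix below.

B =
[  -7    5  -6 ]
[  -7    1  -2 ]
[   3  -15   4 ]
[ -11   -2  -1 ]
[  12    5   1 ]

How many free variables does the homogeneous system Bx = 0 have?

0

Row reduce to echelon form.
R2 ← R2 − R1: [0, -4, 4]
R3 ← R3 + (3/7)·R1: [0, -90/7, 10/7]
R4 ← R4 − (11/7)·R1: [0, -69/7, 59/7]
R5 ← R5 + (12/7)·R1: [0, 95/7, -65/7]
R3 ← R3 − (45/14)·R2: [0, 0, -80/7]
R4 ← R4 − (69/28)·R2: [0, 0, -10/7]
R5 ← R5 + (95/28)·R2: [0, 0, 30/7]
R4 ← R4 − (1/8)·R3: [0, 0, 0]
R5 ← R5 + (3/8)·R3: [0, 0, 0]
3 nonzero rows, so rank(B) = 3.
B has 3 columns; by rank–nullity, nullity = 3 − 3 = 0.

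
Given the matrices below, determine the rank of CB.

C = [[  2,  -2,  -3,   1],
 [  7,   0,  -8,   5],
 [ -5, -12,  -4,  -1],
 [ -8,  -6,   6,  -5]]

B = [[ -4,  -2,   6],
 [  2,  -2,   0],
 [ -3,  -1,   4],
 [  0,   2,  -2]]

First compute CB:
[[ -3,   5,  -2],
 [ -4,   4,   0],
 [  8,  36, -44],
 [  2,  12, -14]]
Now row reduce the product.
R2 ← R2 − (4/3)·R1: [0, -8/3, 8/3]
R3 ← R3 + (8/3)·R1: [0, 148/3, -148/3]
R4 ← R4 + (2/3)·R1: [0, 46/3, -46/3]
R3 ← R3 + (37/2)·R2: [0, 0, 0]
R4 ← R4 + (23/4)·R2: [0, 0, 0]
2 nonzero rows, so rank(CB) = 2.

2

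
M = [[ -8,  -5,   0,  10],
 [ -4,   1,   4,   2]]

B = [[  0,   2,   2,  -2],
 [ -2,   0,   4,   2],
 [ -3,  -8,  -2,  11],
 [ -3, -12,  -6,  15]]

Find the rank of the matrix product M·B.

2

First compute MB:
[[-20, -136, -96, 156],
 [-20, -64, -24,  84]]
Now row reduce the product.
R2 ← R2 − R1: [0, 72, 72, -72]
2 nonzero rows, so rank(MB) = 2.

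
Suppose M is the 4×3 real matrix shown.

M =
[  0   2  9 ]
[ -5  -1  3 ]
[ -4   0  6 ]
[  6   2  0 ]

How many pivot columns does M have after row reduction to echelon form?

Row reduce to echelon form.
Swap R1 ↔ R2
R3 ← R3 − (4/5)·R1: [0, 4/5, 18/5]
R4 ← R4 + (6/5)·R1: [0, 4/5, 18/5]
R3 ← R3 − (2/5)·R2: [0, 0, 0]
R4 ← R4 − (2/5)·R2: [0, 0, 0]
Echelon form has 2 nonzero rows, so rank(M) = 2.
Each nonzero row contributes one pivot column: 2 pivot columns.

2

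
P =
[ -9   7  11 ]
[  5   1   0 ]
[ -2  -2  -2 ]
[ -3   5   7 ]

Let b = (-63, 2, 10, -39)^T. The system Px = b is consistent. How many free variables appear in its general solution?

Row reduce the augmented matrix [P | b].
R2 ← R2 + (5/9)·R1: [0, 44/9, 55/9, -33]
R3 ← R3 − (2/9)·R1: [0, -32/9, -40/9, 24]
R4 ← R4 − (1/3)·R1: [0, 8/3, 10/3, -18]
R3 ← R3 + (8/11)·R2: [0, 0, 0, 0]
R4 ← R4 − (6/11)·R2: [0, 0, 0, 0]
The echelon form has 2 nonzero rows, and every pivot lies in the first 3 columns, so rank(P) = rank([P|b]) = 2.
The system is consistent.
Free variables = (unknowns) − (rank) = 3 − 2 = 1.

1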